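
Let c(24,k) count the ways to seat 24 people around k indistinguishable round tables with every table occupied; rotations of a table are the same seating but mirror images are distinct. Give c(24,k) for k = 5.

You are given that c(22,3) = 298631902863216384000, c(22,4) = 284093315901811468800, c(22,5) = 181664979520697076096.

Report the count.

105005310755917452984576

@23  (23,4):284093315901811468800·22+298631902863216384000→6548684852703068697600, (23,5):181664979520697076096·22+284093315901811468800→4280722865357147142912
@24  (24,5):4280722865357147142912·23+6548684852703068697600→105005310755917452984576
Read c(24,5) = 105005310755917452984576.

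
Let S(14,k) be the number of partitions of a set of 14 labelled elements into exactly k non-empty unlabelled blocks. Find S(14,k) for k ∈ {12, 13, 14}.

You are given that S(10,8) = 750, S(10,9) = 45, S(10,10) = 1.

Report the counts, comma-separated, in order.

i=11: T(11,9)=750+9·45=1155 | T(11,10)=45+10·1=55 | T(11,11)=1+11·0=1
i=12: T(12,10)=1155+10·55=1705 | T(12,11)=55+11·1=66 | T(12,12)=1+12·0=1
i=13: T(13,11)=1705+11·66=2431 | T(13,12)=66+12·1=78 | T(13,13)=1+13·0=1
i=14: T(14,12)=2431+12·78=3367 | T(14,13)=78+13·1=91 | T(14,14)=1+14·0=1
Read S(14,12) = 3367, S(14,13) = 91, S(14,14) = 1.

3367, 91, 1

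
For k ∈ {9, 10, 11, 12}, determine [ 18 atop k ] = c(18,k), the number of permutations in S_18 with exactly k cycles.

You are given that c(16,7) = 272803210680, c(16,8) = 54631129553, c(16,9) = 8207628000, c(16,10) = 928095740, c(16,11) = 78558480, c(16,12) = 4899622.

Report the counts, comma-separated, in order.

4308105301929, 577924894833, 60202693980, 4853222764

r17: T_17,8=16×54631129553+272803210680=1146901283528; T_17,9=16×8207628000+54631129553=185953177553; T_17,10=16×928095740+8207628000=23057159840; T_17,11=16×78558480+928095740=2185031420; T_17,12=16×4899622+78558480=156952432
r18: T_18,9=17×185953177553+1146901283528=4308105301929; T_18,10=17×23057159840+185953177553=577924894833; T_18,11=17×2185031420+23057159840=60202693980; T_18,12=17×156952432+2185031420=4853222764
Read c(18,9) = 4308105301929, c(18,10) = 577924894833, c(18,11) = 60202693980, c(18,12) = 4853222764.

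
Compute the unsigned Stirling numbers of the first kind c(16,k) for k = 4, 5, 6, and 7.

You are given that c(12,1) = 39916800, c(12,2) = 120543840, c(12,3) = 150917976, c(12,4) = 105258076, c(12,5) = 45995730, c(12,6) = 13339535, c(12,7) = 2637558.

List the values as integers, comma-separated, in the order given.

5056995703824, 2706813345600, 1009672107080, 272803210680

[13] T[13,1]:12*39916800+0=479001600 · T[13,2]:12*120543840+39916800=1486442880 · T[13,3]:12*150917976+120543840=1931559552 · T[13,4]:12*105258076+150917976=1414014888 · T[13,5]:12*45995730+105258076=657206836 · T[13,6]:12*13339535+45995730=206070150 · T[13,7]:12*2637558+13339535=44990231
[14] T[14,2]:13*1486442880+479001600=19802759040 · T[14,3]:13*1931559552+1486442880=26596717056 · T[14,4]:13*1414014888+1931559552=20313753096 · T[14,5]:13*657206836+1414014888=9957703756 · T[14,6]:13*206070150+657206836=3336118786 · T[14,7]:13*44990231+206070150=790943153
[15] T[15,3]:14*26596717056+19802759040=392156797824 · T[15,4]:14*20313753096+26596717056=310989260400 · T[15,5]:14*9957703756+20313753096=159721605680 · T[15,6]:14*3336118786+9957703756=56663366760 · T[15,7]:14*790943153+3336118786=14409322928
[16] T[16,4]:15*310989260400+392156797824=5056995703824 · T[16,5]:15*159721605680+310989260400=2706813345600 · T[16,6]:15*56663366760+159721605680=1009672107080 · T[16,7]:15*14409322928+56663366760=272803210680
Read c(16,4) = 5056995703824, c(16,5) = 2706813345600, c(16,6) = 1009672107080, c(16,7) = 272803210680.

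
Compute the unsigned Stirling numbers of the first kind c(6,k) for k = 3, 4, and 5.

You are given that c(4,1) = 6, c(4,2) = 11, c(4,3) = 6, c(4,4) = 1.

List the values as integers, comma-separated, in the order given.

225, 85, 15

r5: T_5,2=4×11+6=50; T_5,3=4×6+11=35; T_5,4=4×1+6=10; T_5,5=4×0+1=1
r6: T_6,3=5×35+50=225; T_6,4=5×10+35=85; T_6,5=5×1+10=15
Read c(6,3) = 225, c(6,4) = 85, c(6,5) = 15.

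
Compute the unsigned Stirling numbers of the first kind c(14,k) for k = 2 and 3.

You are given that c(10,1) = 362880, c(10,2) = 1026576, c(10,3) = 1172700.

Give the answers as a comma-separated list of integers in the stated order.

19802759040, 26596717056

i=11: T(11,1)=0+10·362880=3628800 | T(11,2)=362880+10·1026576=10628640 | T(11,3)=1026576+10·1172700=12753576
i=12: T(12,1)=0+11·3628800=39916800 | T(12,2)=3628800+11·10628640=120543840 | T(12,3)=10628640+11·12753576=150917976
i=13: T(13,1)=0+12·39916800=479001600 | T(13,2)=39916800+12·120543840=1486442880 | T(13,3)=120543840+12·150917976=1931559552
i=14: T(14,2)=479001600+13·1486442880=19802759040 | T(14,3)=1486442880+13·1931559552=26596717056
Read c(14,2) = 19802759040, c(14,3) = 26596717056.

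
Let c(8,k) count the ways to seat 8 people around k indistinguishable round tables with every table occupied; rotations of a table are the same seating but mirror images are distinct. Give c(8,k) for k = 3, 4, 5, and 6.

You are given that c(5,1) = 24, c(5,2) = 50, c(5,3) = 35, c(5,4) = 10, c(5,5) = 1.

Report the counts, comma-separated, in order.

[6] T[6,1]:5*24+0=120 · T[6,2]:5*50+24=274 · T[6,3]:5*35+50=225 · T[6,4]:5*10+35=85 · T[6,5]:5*1+10=15 · T[6,6]:5*0+1=1
[7] T[7,2]:6*274+120=1764 · T[7,3]:6*225+274=1624 · T[7,4]:6*85+225=735 · T[7,5]:6*15+85=175 · T[7,6]:6*1+15=21
[8] T[8,3]:7*1624+1764=13132 · T[8,4]:7*735+1624=6769 · T[8,5]:7*175+735=1960 · T[8,6]:7*21+175=322
Read c(8,3) = 13132, c(8,4) = 6769, c(8,5) = 1960, c(8,6) = 322.

13132, 6769, 1960, 322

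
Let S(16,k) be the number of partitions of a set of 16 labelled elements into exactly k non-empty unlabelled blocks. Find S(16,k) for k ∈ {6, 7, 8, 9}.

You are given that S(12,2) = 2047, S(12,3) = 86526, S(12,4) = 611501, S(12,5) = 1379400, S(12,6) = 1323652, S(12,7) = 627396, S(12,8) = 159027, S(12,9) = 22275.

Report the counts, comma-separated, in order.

@13  (13,3):86526·3+2047→261625, (13,4):611501·4+86526→2532530, (13,5):1379400·5+611501→7508501, (13,6):1323652·6+1379400→9321312, (13,7):627396·7+1323652→5715424, (13,8):159027·8+627396→1899612, (13,9):22275·9+159027→359502
@14  (14,4):2532530·4+261625→10391745, (14,5):7508501·5+2532530→40075035, (14,6):9321312·6+7508501→63436373, (14,7):5715424·7+9321312→49329280, (14,8):1899612·8+5715424→20912320, (14,9):359502·9+1899612→5135130
@15  (15,5):40075035·5+10391745→210766920, (15,6):63436373·6+40075035→420693273, (15,7):49329280·7+63436373→408741333, (15,8):20912320·8+49329280→216627840, (15,9):5135130·9+20912320→67128490
@16  (16,6):420693273·6+210766920→2734926558, (16,7):408741333·7+420693273→3281882604, (16,8):216627840·8+408741333→2141764053, (16,9):67128490·9+216627840→820784250
Read S(16,6) = 2734926558, S(16,7) = 3281882604, S(16,8) = 2141764053, S(16,9) = 820784250.

2734926558, 3281882604, 2141764053, 820784250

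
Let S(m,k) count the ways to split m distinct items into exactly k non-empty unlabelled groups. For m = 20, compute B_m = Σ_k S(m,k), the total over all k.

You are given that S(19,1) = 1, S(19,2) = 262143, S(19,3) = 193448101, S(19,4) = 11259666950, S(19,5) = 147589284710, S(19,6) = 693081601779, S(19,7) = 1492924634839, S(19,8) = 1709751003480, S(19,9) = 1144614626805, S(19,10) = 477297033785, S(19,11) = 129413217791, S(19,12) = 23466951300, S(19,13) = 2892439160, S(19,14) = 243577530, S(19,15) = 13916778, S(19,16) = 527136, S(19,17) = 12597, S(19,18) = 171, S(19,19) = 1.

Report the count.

51724158235372

[20] T[20,1]:1*1+0=1 · T[20,2]:2*262143+1=524287 · T[20,3]:3*193448101+262143=580606446 · T[20,4]:4*11259666950+193448101=45232115901 · T[20,5]:5*147589284710+11259666950=749206090500 · T[20,6]:6*693081601779+147589284710=4306078895384 · T[20,7]:7*1492924634839+693081601779=11143554045652 · T[20,8]:8*1709751003480+1492924634839=15170932662679 · T[20,9]:9*1144614626805+1709751003480=12011282644725 · T[20,10]:10*477297033785+1144614626805=5917584964655 · T[20,11]:11*129413217791+477297033785=1900842429486 · T[20,12]:12*23466951300+129413217791=411016633391 · T[20,13]:13*2892439160+23466951300=61068660380 · T[20,14]:14*243577530+2892439160=6302524580 · T[20,15]:15*13916778+243577530=452329200 · T[20,16]:16*527136+13916778=22350954 · T[20,17]:17*12597+527136=741285 · T[20,18]:18*171+12597=15675 · T[20,19]:19*1+171=190 · T[20,20]:20*0+1=1
B_20 = ΣS(20,k) = 1+524287+580606446+45232115901+749206090500+4306078895384+11143554045652+15170932662679+12011282644725+5917584964655+1900842429486+411016633391+61068660380+6302524580+452329200+22350954+741285+15675+190+1 = 51724158235372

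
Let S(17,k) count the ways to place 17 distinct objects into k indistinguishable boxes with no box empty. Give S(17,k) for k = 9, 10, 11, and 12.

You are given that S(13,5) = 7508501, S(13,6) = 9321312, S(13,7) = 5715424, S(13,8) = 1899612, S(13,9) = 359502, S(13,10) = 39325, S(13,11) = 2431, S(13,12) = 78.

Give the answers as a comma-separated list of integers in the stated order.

9528822303, 2758334150, 512060978, 62022324

row 14: T[14][6]=6·9321312+7508501=63436373  T[14][7]=7·5715424+9321312=49329280  T[14][8]=8·1899612+5715424=20912320  T[14][9]=9·359502+1899612=5135130  T[14][10]=10·39325+359502=752752  T[14][11]=11·2431+39325=66066  T[14][12]=12·78+2431=3367
row 15: T[15][7]=7·49329280+63436373=408741333  T[15][8]=8·20912320+49329280=216627840  T[15][9]=9·5135130+20912320=67128490  T[15][10]=10·752752+5135130=12662650  T[15][11]=11·66066+752752=1479478  T[15][12]=12·3367+66066=106470
row 16: T[16][8]=8·216627840+408741333=2141764053  T[16][9]=9·67128490+216627840=820784250  T[16][10]=10·12662650+67128490=193754990  T[16][11]=11·1479478+12662650=28936908  T[16][12]=12·106470+1479478=2757118
row 17: T[17][9]=9·820784250+2141764053=9528822303  T[17][10]=10·193754990+820784250=2758334150  T[17][11]=11·28936908+193754990=512060978  T[17][12]=12·2757118+28936908=62022324
Read S(17,9) = 9528822303, S(17,10) = 2758334150, S(17,11) = 512060978, S(17,12) = 62022324.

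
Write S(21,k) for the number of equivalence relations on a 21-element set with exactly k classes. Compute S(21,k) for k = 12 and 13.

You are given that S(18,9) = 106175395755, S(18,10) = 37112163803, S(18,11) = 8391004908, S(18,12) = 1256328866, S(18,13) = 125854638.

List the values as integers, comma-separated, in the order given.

@19  (19,10):37112163803·10+106175395755→477297033785, (19,11):8391004908·11+37112163803→129413217791, (19,12):1256328866·12+8391004908→23466951300, (19,13):125854638·13+1256328866→2892439160
@20  (20,11):129413217791·11+477297033785→1900842429486, (20,12):23466951300·12+129413217791→411016633391, (20,13):2892439160·13+23466951300→61068660380
@21  (21,12):411016633391·12+1900842429486→6833042030178, (21,13):61068660380·13+411016633391→1204909218331
Read S(21,12) = 6833042030178, S(21,13) = 1204909218331.

6833042030178, 1204909218331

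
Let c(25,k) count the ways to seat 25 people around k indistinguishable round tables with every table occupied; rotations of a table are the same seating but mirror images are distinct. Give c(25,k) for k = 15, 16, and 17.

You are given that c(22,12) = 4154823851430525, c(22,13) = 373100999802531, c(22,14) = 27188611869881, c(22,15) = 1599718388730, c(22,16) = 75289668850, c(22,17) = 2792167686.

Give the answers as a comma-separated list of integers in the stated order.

[23] T[23,13]:22*373100999802531+4154823851430525=12363045847086207 · T[23,14]:22*27188611869881+373100999802531=971250460939913 · T[23,15]:22*1599718388730+27188611869881=62382416421941 · T[23,16]:22*75289668850+1599718388730=3256091103430 · T[23,17]:22*2792167686+75289668850=136717357942
[24] T[24,14]:23*971250460939913+12363045847086207=34701806448704206 · T[24,15]:23*62382416421941+971250460939913=2406046038644556 · T[24,16]:23*3256091103430+62382416421941=137272511800831 · T[24,17]:23*136717357942+3256091103430=6400590336096
[25] T[25,15]:24*2406046038644556+34701806448704206=92446911376173550 · T[25,16]:24*137272511800831+2406046038644556=5700586321864500 · T[25,17]:24*6400590336096+137272511800831=290886679867135
Read c(25,15) = 92446911376173550, c(25,16) = 5700586321864500, c(25,17) = 290886679867135.

92446911376173550, 5700586321864500, 290886679867135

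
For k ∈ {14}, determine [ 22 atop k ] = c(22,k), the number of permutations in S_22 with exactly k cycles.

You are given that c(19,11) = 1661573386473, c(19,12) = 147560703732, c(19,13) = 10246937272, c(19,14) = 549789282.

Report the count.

27188611869881

r20: T_20,12=19×147560703732+1661573386473=4465226757381; T_20,13=19×10246937272+147560703732=342252511900; T_20,14=19×549789282+10246937272=20692933630
r21: T_21,13=20×342252511900+4465226757381=11310276995381; T_21,14=20×20692933630+342252511900=756111184500
r22: T_22,14=21×756111184500+11310276995381=27188611869881
Read c(22,14) = 27188611869881.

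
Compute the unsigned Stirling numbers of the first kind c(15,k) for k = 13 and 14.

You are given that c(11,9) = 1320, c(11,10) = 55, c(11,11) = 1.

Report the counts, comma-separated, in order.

i=12: T(12,10)=1320+11·55=1925 | T(12,11)=55+11·1=66 | T(12,12)=1+11·0=1
i=13: T(13,11)=1925+12·66=2717 | T(13,12)=66+12·1=78 | T(13,13)=1+12·0=1
i=14: T(14,12)=2717+13·78=3731 | T(14,13)=78+13·1=91 | T(14,14)=1+13·0=1
i=15: T(15,13)=3731+14·91=5005 | T(15,14)=91+14·1=105
Read c(15,13) = 5005, c(15,14) = 105.

5005, 105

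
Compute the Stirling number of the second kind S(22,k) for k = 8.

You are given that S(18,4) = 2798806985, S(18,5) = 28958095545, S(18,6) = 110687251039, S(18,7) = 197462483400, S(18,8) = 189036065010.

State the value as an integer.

1142399079991620

@19  (19,5):28958095545·5+2798806985→147589284710, (19,6):110687251039·6+28958095545→693081601779, (19,7):197462483400·7+110687251039→1492924634839, (19,8):189036065010·8+197462483400→1709751003480
@20  (20,6):693081601779·6+147589284710→4306078895384, (20,7):1492924634839·7+693081601779→11143554045652, (20,8):1709751003480·8+1492924634839→15170932662679
@21  (21,7):11143554045652·7+4306078895384→82310957214948, (21,8):15170932662679·8+11143554045652→132511015347084
@22  (22,8):132511015347084·8+82310957214948→1142399079991620
Read S(22,8) = 1142399079991620.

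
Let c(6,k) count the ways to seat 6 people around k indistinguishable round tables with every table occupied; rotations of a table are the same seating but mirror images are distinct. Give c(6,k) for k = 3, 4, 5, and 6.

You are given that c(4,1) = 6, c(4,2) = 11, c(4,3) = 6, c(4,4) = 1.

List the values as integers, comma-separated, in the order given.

225, 85, 15, 1

@5  (5,2):11·4+6→50, (5,3):6·4+11→35, (5,4):1·4+6→10, (5,5):0·4+1→1
@6  (6,3):35·5+50→225, (6,4):10·5+35→85, (6,5):1·5+10→15, (6,6):0·5+1→1
Read c(6,3) = 225, c(6,4) = 85, c(6,5) = 15, c(6,6) = 1.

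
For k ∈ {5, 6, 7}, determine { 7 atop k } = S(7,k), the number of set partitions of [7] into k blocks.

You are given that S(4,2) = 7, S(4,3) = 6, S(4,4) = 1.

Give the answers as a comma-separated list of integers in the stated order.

140, 21, 1

row 5: T[5][3]=3·6+7=25  T[5][4]=4·1+6=10  T[5][5]=5·0+1=1
row 6: T[6][4]=4·10+25=65  T[6][5]=5·1+10=15  T[6][6]=6·0+1=1
row 7: T[7][5]=5·15+65=140  T[7][6]=6·1+15=21  T[7][7]=7·0+1=1
Read S(7,5) = 140, S(7,6) = 21, S(7,7) = 1.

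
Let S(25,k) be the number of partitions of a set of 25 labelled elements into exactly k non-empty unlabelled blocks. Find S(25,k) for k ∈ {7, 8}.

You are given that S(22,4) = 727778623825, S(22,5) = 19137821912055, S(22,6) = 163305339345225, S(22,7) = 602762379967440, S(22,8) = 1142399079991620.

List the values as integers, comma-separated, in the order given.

[23] T[23,5]:5*19137821912055+727778623825=96416888184100 · T[23,6]:6*163305339345225+19137821912055=998969857983405 · T[23,7]:7*602762379967440+163305339345225=4382641999117305 · T[23,8]:8*1142399079991620+602762379967440=9741955019900400
[24] T[24,6]:6*998969857983405+96416888184100=6090236036084530 · T[24,7]:7*4382641999117305+998969857983405=31677463851804540 · T[24,8]:8*9741955019900400+4382641999117305=82318282158320505
[25] T[25,7]:7*31677463851804540+6090236036084530=227832482998716310 · T[25,8]:8*82318282158320505+31677463851804540=690223721118368580
Read S(25,7) = 227832482998716310, S(25,8) = 690223721118368580.

227832482998716310, 690223721118368580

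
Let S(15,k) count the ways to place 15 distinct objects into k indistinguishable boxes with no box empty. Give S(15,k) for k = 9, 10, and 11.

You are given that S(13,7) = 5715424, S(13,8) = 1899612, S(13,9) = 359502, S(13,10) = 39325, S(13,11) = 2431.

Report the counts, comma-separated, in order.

67128490, 12662650, 1479478

r14: T_14,8=8×1899612+5715424=20912320; T_14,9=9×359502+1899612=5135130; T_14,10=10×39325+359502=752752; T_14,11=11×2431+39325=66066
r15: T_15,9=9×5135130+20912320=67128490; T_15,10=10×752752+5135130=12662650; T_15,11=11×66066+752752=1479478
Read S(15,9) = 67128490, S(15,10) = 12662650, S(15,11) = 1479478.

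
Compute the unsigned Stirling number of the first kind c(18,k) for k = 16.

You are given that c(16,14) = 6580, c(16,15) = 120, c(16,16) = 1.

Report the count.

[17] T[17,15]:16*120+6580=8500 · T[17,16]:16*1+120=136
[18] T[18,16]:17*136+8500=10812
Read c(18,16) = 10812.

10812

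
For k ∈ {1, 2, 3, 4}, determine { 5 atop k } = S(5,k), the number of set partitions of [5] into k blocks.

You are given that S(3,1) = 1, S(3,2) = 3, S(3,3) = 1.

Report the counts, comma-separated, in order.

1, 15, 25, 10

r4: T_4,1=1×1+0=1; T_4,2=2×3+1=7; T_4,3=3×1+3=6; T_4,4=4×0+1=1
r5: T_5,1=1×1+0=1; T_5,2=2×7+1=15; T_5,3=3×6+7=25; T_5,4=4×1+6=10
Read S(5,1) = 1, S(5,2) = 15, S(5,3) = 25, S(5,4) = 10.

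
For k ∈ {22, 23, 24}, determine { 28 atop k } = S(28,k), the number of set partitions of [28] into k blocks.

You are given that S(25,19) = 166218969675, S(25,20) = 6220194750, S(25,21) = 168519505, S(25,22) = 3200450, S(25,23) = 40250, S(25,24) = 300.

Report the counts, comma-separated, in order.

825906183960, 22693687380, 460192005

i=26: T(26,20)=166218969675+20·6220194750=290622864675 | T(26,21)=6220194750+21·168519505=9759104355 | T(26,22)=168519505+22·3200450=238929405 | T(26,23)=3200450+23·40250=4126200 | T(26,24)=40250+24·300=47450
i=27: T(27,21)=290622864675+21·9759104355=495564056130 | T(27,22)=9759104355+22·238929405=15015551265 | T(27,23)=238929405+23·4126200=333832005 | T(27,24)=4126200+24·47450=5265000
i=28: T(28,22)=495564056130+22·15015551265=825906183960 | T(28,23)=15015551265+23·333832005=22693687380 | T(28,24)=333832005+24·5265000=460192005
Read S(28,22) = 825906183960, S(28,23) = 22693687380, S(28,24) = 460192005.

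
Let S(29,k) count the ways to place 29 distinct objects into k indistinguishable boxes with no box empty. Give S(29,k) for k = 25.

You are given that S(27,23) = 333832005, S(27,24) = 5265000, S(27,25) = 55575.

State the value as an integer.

626551380

[28] T[28,24]:24*5265000+333832005=460192005 · T[28,25]:25*55575+5265000=6654375
[29] T[29,25]:25*6654375+460192005=626551380
Read S(29,25) = 626551380.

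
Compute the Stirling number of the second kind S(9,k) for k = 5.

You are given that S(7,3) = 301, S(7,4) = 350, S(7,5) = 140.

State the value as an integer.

6951

row 8: T[8][4]=4·350+301=1701  T[8][5]=5·140+350=1050
row 9: T[9][5]=5·1050+1701=6951
Read S(9,5) = 6951.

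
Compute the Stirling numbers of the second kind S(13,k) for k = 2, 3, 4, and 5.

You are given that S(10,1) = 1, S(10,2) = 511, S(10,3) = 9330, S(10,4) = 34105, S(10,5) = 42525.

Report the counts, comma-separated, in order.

i=11: T(11,1)=0+1·1=1 | T(11,2)=1+2·511=1023 | T(11,3)=511+3·9330=28501 | T(11,4)=9330+4·34105=145750 | T(11,5)=34105+5·42525=246730
i=12: T(12,1)=0+1·1=1 | T(12,2)=1+2·1023=2047 | T(12,3)=1023+3·28501=86526 | T(12,4)=28501+4·145750=611501 | T(12,5)=145750+5·246730=1379400
i=13: T(13,2)=1+2·2047=4095 | T(13,3)=2047+3·86526=261625 | T(13,4)=86526+4·611501=2532530 | T(13,5)=611501+5·1379400=7508501
Read S(13,2) = 4095, S(13,3) = 261625, S(13,4) = 2532530, S(13,5) = 7508501.

4095, 261625, 2532530, 7508501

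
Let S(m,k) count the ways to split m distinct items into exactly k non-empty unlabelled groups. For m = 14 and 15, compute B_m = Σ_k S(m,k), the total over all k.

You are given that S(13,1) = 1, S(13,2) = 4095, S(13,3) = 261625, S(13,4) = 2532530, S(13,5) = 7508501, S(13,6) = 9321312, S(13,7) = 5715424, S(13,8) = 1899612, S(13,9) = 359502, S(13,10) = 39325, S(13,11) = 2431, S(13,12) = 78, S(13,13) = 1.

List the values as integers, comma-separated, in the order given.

r14: T_14,1=1×1+0=1; T_14,2=2×4095+1=8191; T_14,3=3×261625+4095=788970; T_14,4=4×2532530+261625=10391745; T_14,5=5×7508501+2532530=40075035; T_14,6=6×9321312+7508501=63436373; T_14,7=7×5715424+9321312=49329280; T_14,8=8×1899612+5715424=20912320; T_14,9=9×359502+1899612=5135130; T_14,10=10×39325+359502=752752; T_14,11=11×2431+39325=66066; T_14,12=12×78+2431=3367; T_14,13=13×1+78=91; T_14,14=14×0+1=1
r15: T_15,1=1×1+0=1; T_15,2=2×8191+1=16383; T_15,3=3×788970+8191=2375101; T_15,4=4×10391745+788970=42355950; T_15,5=5×40075035+10391745=210766920; T_15,6=6×63436373+40075035=420693273; T_15,7=7×49329280+63436373=408741333; T_15,8=8×20912320+49329280=216627840; T_15,9=9×5135130+20912320=67128490; T_15,10=10×752752+5135130=12662650; T_15,11=11×66066+752752=1479478; T_15,12=12×3367+66066=106470; T_15,13=13×91+3367=4550; T_15,14=14×1+91=105; T_15,15=15×0+1=1
B_14 = ΣS(14,k) = 1+8191+788970+10391745+40075035+63436373+49329280+20912320+5135130+752752+66066+3367+91+1 = 190899322
B_15 = ΣS(15,k) = 1+16383+2375101+42355950+210766920+420693273+408741333+216627840+67128490+12662650+1479478+106470+4550+105+1 = 1382958545

190899322, 1382958545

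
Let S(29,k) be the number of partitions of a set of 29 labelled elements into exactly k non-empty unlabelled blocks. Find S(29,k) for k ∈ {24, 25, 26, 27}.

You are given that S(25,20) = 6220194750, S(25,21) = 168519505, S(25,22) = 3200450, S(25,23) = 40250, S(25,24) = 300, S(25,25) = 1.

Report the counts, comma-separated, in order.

33738295500, 626551380, 8336601, 74907

@26  (26,21):168519505·21+6220194750→9759104355, (26,22):3200450·22+168519505→238929405, (26,23):40250·23+3200450→4126200, (26,24):300·24+40250→47450, (26,25):1·25+300→325, (26,26):0·26+1→1
@27  (27,22):238929405·22+9759104355→15015551265, (27,23):4126200·23+238929405→333832005, (27,24):47450·24+4126200→5265000, (27,25):325·25+47450→55575, (27,26):1·26+325→351, (27,27):0·27+1→1
@28  (28,23):333832005·23+15015551265→22693687380, (28,24):5265000·24+333832005→460192005, (28,25):55575·25+5265000→6654375, (28,26):351·26+55575→64701, (28,27):1·27+351→378
@29  (29,24):460192005·24+22693687380→33738295500, (29,25):6654375·25+460192005→626551380, (29,26):64701·26+6654375→8336601, (29,27):378·27+64701→74907
Read S(29,24) = 33738295500, S(29,25) = 626551380, S(29,26) = 8336601, S(29,27) = 74907.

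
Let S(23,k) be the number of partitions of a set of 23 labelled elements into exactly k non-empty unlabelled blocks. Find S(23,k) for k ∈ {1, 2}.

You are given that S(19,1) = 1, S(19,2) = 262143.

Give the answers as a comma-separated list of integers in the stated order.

row 20: T[20][1]=1·1+0=1  T[20][2]=2·262143+1=524287
row 21: T[21][1]=1·1+0=1  T[21][2]=2·524287+1=1048575
row 22: T[22][1]=1·1+0=1  T[22][2]=2·1048575+1=2097151
row 23: T[23][1]=1·1+0=1  T[23][2]=2·2097151+1=4194303
Read S(23,1) = 1, S(23,2) = 4194303.

1, 4194303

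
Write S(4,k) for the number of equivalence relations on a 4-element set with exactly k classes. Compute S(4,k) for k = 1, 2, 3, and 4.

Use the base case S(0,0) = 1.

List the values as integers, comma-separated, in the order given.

1, 7, 6, 1

@1  (1,1):0·1+1→1
@2  (2,1):1·1+0→1, (2,2):0·2+1→1
@3  (3,1):1·1+0→1, (3,2):1·2+1→3, (3,3):0·3+1→1
@4  (4,1):1·1+0→1, (4,2):3·2+1→7, (4,3):1·3+3→6, (4,4):0·4+1→1
Read S(4,1) = 1, S(4,2) = 7, S(4,3) = 6, S(4,4) = 1.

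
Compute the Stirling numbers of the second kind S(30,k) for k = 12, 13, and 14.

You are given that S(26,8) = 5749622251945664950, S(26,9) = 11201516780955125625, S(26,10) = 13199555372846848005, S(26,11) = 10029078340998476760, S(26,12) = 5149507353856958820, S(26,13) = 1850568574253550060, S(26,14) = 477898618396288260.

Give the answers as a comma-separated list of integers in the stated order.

[27] T[27,9]:9*11201516780955125625+5749622251945664950=106563273280541795575 · T[27,10]:10*13199555372846848005+11201516780955125625=143197070509423605675 · T[27,11]:11*10029078340998476760+13199555372846848005=123519417123830092365 · T[27,12]:12*5149507353856958820+10029078340998476760=71823166587281982600 · T[27,13]:13*1850568574253550060+5149507353856958820=29206898819153109600 · T[27,14]:14*477898618396288260+1850568574253550060=8541149231801585700
[28] T[28,10]:10*143197070509423605675+106563273280541795575=1538533978374777852325 · T[28,11]:11*123519417123830092365+143197070509423605675=1501910658871554621690 · T[28,12]:12*71823166587281982600+123519417123830092365=985397416171213883565 · T[28,13]:13*29206898819153109600+71823166587281982600=451512851236272407400 · T[28,14]:14*8541149231801585700+29206898819153109600=148782988064375309400
[29] T[29,11]:11*1501910658871554621690+1538533978374777852325=18059551225961878690915 · T[29,12]:12*985397416171213883565+1501910658871554621690=13326679652926121224470 · T[29,13]:13*451512851236272407400+985397416171213883565=6855064482242755179765 · T[29,14]:14*148782988064375309400+451512851236272407400=2534474684137526739000
[30] T[30,12]:12*13326679652926121224470+18059551225961878690915=177979707061075333384555 · T[30,13]:13*6855064482242755179765+13326679652926121224470=102442517922081938561415 · T[30,14]:14*2534474684137526739000+6855064482242755179765=42337710060168129525765
Read S(30,12) = 177979707061075333384555, S(30,13) = 102442517922081938561415, S(30,14) = 42337710060168129525765.

177979707061075333384555, 102442517922081938561415, 42337710060168129525765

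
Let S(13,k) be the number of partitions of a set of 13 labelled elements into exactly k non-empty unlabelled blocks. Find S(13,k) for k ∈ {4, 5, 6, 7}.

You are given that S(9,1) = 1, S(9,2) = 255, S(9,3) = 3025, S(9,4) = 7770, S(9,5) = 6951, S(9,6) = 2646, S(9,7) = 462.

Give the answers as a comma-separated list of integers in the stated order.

@10  (10,1):1·1+0→1, (10,2):255·2+1→511, (10,3):3025·3+255→9330, (10,4):7770·4+3025→34105, (10,5):6951·5+7770→42525, (10,6):2646·6+6951→22827, (10,7):462·7+2646→5880
@11  (11,2):511·2+1→1023, (11,3):9330·3+511→28501, (11,4):34105·4+9330→145750, (11,5):42525·5+34105→246730, (11,6):22827·6+42525→179487, (11,7):5880·7+22827→63987
@12  (12,3):28501·3+1023→86526, (12,4):145750·4+28501→611501, (12,5):246730·5+145750→1379400, (12,6):179487·6+246730→1323652, (12,7):63987·7+179487→627396
@13  (13,4):611501·4+86526→2532530, (13,5):1379400·5+611501→7508501, (13,6):1323652·6+1379400→9321312, (13,7):627396·7+1323652→5715424
Read S(13,4) = 2532530, S(13,5) = 7508501, S(13,6) = 9321312, S(13,7) = 5715424.

2532530, 7508501, 9321312, 5715424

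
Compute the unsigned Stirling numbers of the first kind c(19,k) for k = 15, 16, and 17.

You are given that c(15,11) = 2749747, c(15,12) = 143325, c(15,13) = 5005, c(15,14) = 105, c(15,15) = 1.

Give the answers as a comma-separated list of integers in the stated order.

22323822, 662796, 13566

[16] T[16,12]:15*143325+2749747=4899622 · T[16,13]:15*5005+143325=218400 · T[16,14]:15*105+5005=6580 · T[16,15]:15*1+105=120 · T[16,16]:15*0+1=1
[17] T[17,13]:16*218400+4899622=8394022 · T[17,14]:16*6580+218400=323680 · T[17,15]:16*120+6580=8500 · T[17,16]:16*1+120=136 · T[17,17]:16*0+1=1
[18] T[18,14]:17*323680+8394022=13896582 · T[18,15]:17*8500+323680=468180 · T[18,16]:17*136+8500=10812 · T[18,17]:17*1+136=153
[19] T[19,15]:18*468180+13896582=22323822 · T[19,16]:18*10812+468180=662796 · T[19,17]:18*153+10812=13566
Read c(19,15) = 22323822, c(19,16) = 662796, c(19,17) = 13566.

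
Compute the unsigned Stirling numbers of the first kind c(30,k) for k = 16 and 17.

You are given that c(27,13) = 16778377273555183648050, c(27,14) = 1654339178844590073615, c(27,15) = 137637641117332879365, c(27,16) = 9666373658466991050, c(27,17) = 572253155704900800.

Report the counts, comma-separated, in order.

691254538651580660999025, 48487623689430693038025

@28  (28,14):1654339178844590073615·27+16778377273555183648050→61445535102359115635655, (28,15):137637641117332879365·27+1654339178844590073615→5370555489012577816470, (28,16):9666373658466991050·27+137637641117332879365→398629729895941637715, (28,17):572253155704900800·27+9666373658466991050→25117208862499312650
@29  (29,15):5370555489012577816470·28+61445535102359115635655→211821088794711294496815, (29,16):398629729895941637715·28+5370555489012577816470→16532187926098943672490, (29,17):25117208862499312650·28+398629729895941637715→1101911578045922391915
@30  (30,16):16532187926098943672490·29+211821088794711294496815→691254538651580660999025, (30,17):1101911578045922391915·29+16532187926098943672490→48487623689430693038025
Read c(30,16) = 691254538651580660999025, c(30,17) = 48487623689430693038025.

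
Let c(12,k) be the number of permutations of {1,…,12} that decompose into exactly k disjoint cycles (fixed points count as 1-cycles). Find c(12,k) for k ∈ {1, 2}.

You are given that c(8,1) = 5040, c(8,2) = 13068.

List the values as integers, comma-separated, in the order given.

row 9: T[9][1]=8·5040+0=40320  T[9][2]=8·13068+5040=109584
row 10: T[10][1]=9·40320+0=362880  T[10][2]=9·109584+40320=1026576
row 11: T[11][1]=10·362880+0=3628800  T[11][2]=10·1026576+362880=10628640
row 12: T[12][1]=11·3628800+0=39916800  T[12][2]=11·10628640+3628800=120543840
Read c(12,1) = 39916800, c(12,2) = 120543840.

39916800, 120543840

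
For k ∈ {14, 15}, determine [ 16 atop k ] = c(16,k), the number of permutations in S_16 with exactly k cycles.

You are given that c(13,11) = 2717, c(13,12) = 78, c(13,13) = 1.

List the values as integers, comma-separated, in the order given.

6580, 120

@14  (14,12):78·13+2717→3731, (14,13):1·13+78→91, (14,14):0·13+1→1
@15  (15,13):91·14+3731→5005, (15,14):1·14+91→105, (15,15):0·14+1→1
@16  (16,14):105·15+5005→6580, (16,15):1·15+105→120
Read c(16,14) = 6580, c(16,15) = 120.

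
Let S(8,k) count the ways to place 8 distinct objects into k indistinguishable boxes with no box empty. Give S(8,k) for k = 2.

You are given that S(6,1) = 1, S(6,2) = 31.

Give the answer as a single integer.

r7: T_7,1=1×1+0=1; T_7,2=2×31+1=63
r8: T_8,2=2×63+1=127
Read S(8,2) = 127.

127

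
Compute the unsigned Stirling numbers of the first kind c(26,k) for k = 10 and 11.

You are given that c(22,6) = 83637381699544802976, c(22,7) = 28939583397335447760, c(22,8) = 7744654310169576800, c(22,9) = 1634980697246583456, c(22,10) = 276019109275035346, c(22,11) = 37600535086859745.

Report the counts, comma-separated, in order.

i=23: T(23,7)=83637381699544802976+22·28939583397335447760=720308216440924653696 | T(23,8)=28939583397335447760+22·7744654310169576800=199321978221066137360 | T(23,9)=7744654310169576800+22·1634980697246583456=43714229649594412832 | T(23,10)=1634980697246583456+22·276019109275035346=7707401101297361068 | T(23,11)=276019109275035346+22·37600535086859745=1103230881185949736
i=24: T(24,8)=720308216440924653696+23·199321978221066137360=5304713715525445812976 | T(24,9)=199321978221066137360+23·43714229649594412832=1204749260161737632496 | T(24,10)=43714229649594412832+23·7707401101297361068=220984454979433717396 | T(24,11)=7707401101297361068+23·1103230881185949736=33081711368574204996
i=25: T(25,9)=5304713715525445812976+24·1204749260161737632496=34218695959407148992880 | T(25,10)=1204749260161737632496+24·220984454979433717396=6508376179668146850000 | T(25,11)=220984454979433717396+24·33081711368574204996=1014945527825214637300
i=26: T(26,10)=34218695959407148992880+25·6508376179668146850000=196928100451110820242880 | T(26,11)=6508376179668146850000+25·1014945527825214637300=31882014375298512782500
Read c(26,10) = 196928100451110820242880, c(26,11) = 31882014375298512782500.

196928100451110820242880, 31882014375298512782500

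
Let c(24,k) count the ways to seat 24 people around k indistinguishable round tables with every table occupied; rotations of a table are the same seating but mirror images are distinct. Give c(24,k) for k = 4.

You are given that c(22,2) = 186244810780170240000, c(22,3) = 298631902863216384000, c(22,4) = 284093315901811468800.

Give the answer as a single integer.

157375898285941510732800

@23  (23,3):298631902863216384000·22+186244810780170240000→6756146673770930688000, (23,4):284093315901811468800·22+298631902863216384000→6548684852703068697600
@24  (24,4):6548684852703068697600·23+6756146673770930688000→157375898285941510732800
Read c(24,4) = 157375898285941510732800.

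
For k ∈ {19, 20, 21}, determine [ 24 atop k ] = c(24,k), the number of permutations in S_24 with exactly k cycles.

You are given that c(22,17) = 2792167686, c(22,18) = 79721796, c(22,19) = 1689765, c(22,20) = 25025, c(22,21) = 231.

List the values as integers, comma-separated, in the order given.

i=23: T(23,18)=2792167686+22·79721796=4546047198 | T(23,19)=79721796+22·1689765=116896626 | T(23,20)=1689765+22·25025=2240315 | T(23,21)=25025+22·231=30107
i=24: T(24,19)=4546047198+23·116896626=7234669596 | T(24,20)=116896626+23·2240315=168423871 | T(24,21)=2240315+23·30107=2932776
Read c(24,19) = 7234669596, c(24,20) = 168423871, c(24,21) = 2932776.

7234669596, 168423871, 2932776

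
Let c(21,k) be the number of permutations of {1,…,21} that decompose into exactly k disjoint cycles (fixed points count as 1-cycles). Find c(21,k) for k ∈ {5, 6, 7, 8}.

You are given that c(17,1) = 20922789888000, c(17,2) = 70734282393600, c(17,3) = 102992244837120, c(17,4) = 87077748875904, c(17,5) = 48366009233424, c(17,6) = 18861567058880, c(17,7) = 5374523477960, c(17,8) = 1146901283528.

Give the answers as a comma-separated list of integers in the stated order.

row 18: T[18][2]=17·70734282393600+20922789888000=1223405590579200  T[18][3]=17·102992244837120+70734282393600=1821602444624640  T[18][4]=17·87077748875904+102992244837120=1583313975727488  T[18][5]=17·48366009233424+87077748875904=909299905844112  T[18][6]=17·18861567058880+48366009233424=369012649234384  T[18][7]=17·5374523477960+18861567058880=110228466184200  T[18][8]=17·1146901283528+5374523477960=24871845297936
row 19: T[19][3]=18·1821602444624640+1223405590579200=34012249593822720  T[19][4]=18·1583313975727488+1821602444624640=30321254007719424  T[19][5]=18·909299905844112+1583313975727488=17950712280921504  T[19][6]=18·369012649234384+909299905844112=7551527592063024  T[19][7]=18·110228466184200+369012649234384=2353125040549984  T[19][8]=18·24871845297936+110228466184200=557921681547048
row 20: T[20][4]=19·30321254007719424+34012249593822720=610116075740491776  T[20][5]=19·17950712280921504+30321254007719424=371384787345228000  T[20][6]=19·7551527592063024+17950712280921504=161429736530118960  T[20][7]=19·2353125040549984+7551527592063024=52260903362512720  T[20][8]=19·557921681547048+2353125040549984=12953636989943896
row 21: T[21][5]=20·371384787345228000+610116075740491776=8037811822645051776  T[21][6]=20·161429736530118960+371384787345228000=3599979517947607200  T[21][7]=20·52260903362512720+161429736530118960=1206647803780373360  T[21][8]=20·12953636989943896+52260903362512720=311333643161390640
Read c(21,5) = 8037811822645051776, c(21,6) = 3599979517947607200, c(21,7) = 1206647803780373360, c(21,8) = 311333643161390640.

8037811822645051776, 3599979517947607200, 1206647803780373360, 311333643161390640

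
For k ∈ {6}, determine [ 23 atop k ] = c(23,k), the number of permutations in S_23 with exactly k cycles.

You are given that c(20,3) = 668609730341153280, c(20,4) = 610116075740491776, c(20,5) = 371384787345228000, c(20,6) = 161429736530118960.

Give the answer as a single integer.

row 21: T[21][4]=20·610116075740491776+668609730341153280=12870931245150988800  T[21][5]=20·371384787345228000+610116075740491776=8037811822645051776  T[21][6]=20·161429736530118960+371384787345228000=3599979517947607200
row 22: T[22][5]=21·8037811822645051776+12870931245150988800=181664979520697076096  T[22][6]=21·3599979517947607200+8037811822645051776=83637381699544802976
row 23: T[23][6]=22·83637381699544802976+181664979520697076096=2021687376910682741568
Read c(23,6) = 2021687376910682741568.

2021687376910682741568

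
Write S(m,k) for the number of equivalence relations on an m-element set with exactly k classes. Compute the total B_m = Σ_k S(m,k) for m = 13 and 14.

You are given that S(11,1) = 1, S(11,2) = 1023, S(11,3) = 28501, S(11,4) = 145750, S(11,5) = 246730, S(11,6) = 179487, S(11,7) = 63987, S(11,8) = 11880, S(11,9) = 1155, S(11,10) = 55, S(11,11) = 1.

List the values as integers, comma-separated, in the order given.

27644437, 190899322

r12: T_12,1=1×1+0=1; T_12,2=2×1023+1=2047; T_12,3=3×28501+1023=86526; T_12,4=4×145750+28501=611501; T_12,5=5×246730+145750=1379400; T_12,6=6×179487+246730=1323652; T_12,7=7×63987+179487=627396; T_12,8=8×11880+63987=159027; T_12,9=9×1155+11880=22275; T_12,10=10×55+1155=1705; T_12,11=11×1+55=66; T_12,12=12×0+1=1
r13: T_13,1=1×1+0=1; T_13,2=2×2047+1=4095; T_13,3=3×86526+2047=261625; T_13,4=4×611501+86526=2532530; T_13,5=5×1379400+611501=7508501; T_13,6=6×1323652+1379400=9321312; T_13,7=7×627396+1323652=5715424; T_13,8=8×159027+627396=1899612; T_13,9=9×22275+159027=359502; T_13,10=10×1705+22275=39325; T_13,11=11×66+1705=2431; T_13,12=12×1+66=78; T_13,13=13×0+1=1
r14: T_14,1=1×1+0=1; T_14,2=2×4095+1=8191; T_14,3=3×261625+4095=788970; T_14,4=4×2532530+261625=10391745; T_14,5=5×7508501+2532530=40075035; T_14,6=6×9321312+7508501=63436373; T_14,7=7×5715424+9321312=49329280; T_14,8=8×1899612+5715424=20912320; T_14,9=9×359502+1899612=5135130; T_14,10=10×39325+359502=752752; T_14,11=11×2431+39325=66066; T_14,12=12×78+2431=3367; T_14,13=13×1+78=91; T_14,14=14×0+1=1
B_13 = ΣS(13,k) = 1+4095+261625+2532530+7508501+9321312+5715424+1899612+359502+39325+2431+78+1 = 27644437
B_14 = ΣS(14,k) = 1+8191+788970+10391745+40075035+63436373+49329280+20912320+5135130+752752+66066+3367+91+1 = 190899322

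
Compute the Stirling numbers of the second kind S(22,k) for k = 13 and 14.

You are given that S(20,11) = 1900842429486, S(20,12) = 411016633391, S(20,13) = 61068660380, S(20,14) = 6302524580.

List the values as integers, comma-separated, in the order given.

[21] T[21,12]:12*411016633391+1900842429486=6833042030178 · T[21,13]:13*61068660380+411016633391=1204909218331 · T[21,14]:14*6302524580+61068660380=149304004500
[22] T[22,13]:13*1204909218331+6833042030178=22496861868481 · T[22,14]:14*149304004500+1204909218331=3295165281331
Read S(22,13) = 22496861868481, S(22,14) = 3295165281331.

22496861868481, 3295165281331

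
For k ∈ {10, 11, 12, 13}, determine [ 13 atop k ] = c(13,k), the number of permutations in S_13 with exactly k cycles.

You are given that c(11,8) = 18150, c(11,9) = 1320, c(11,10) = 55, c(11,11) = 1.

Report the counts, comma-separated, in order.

55770, 2717, 78, 1

r12: T_12,9=11×1320+18150=32670; T_12,10=11×55+1320=1925; T_12,11=11×1+55=66; T_12,12=11×0+1=1
r13: T_13,10=12×1925+32670=55770; T_13,11=12×66+1925=2717; T_13,12=12×1+66=78; T_13,13=12×0+1=1
Read c(13,10) = 55770, c(13,11) = 2717, c(13,12) = 78, c(13,13) = 1.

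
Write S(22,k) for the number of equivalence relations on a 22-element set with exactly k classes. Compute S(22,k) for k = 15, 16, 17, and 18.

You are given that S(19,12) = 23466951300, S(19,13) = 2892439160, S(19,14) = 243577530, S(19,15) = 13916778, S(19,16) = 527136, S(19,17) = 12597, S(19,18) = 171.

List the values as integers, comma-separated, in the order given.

@20  (20,13):2892439160·13+23466951300→61068660380, (20,14):243577530·14+2892439160→6302524580, (20,15):13916778·15+243577530→452329200, (20,16):527136·16+13916778→22350954, (20,17):12597·17+527136→741285, (20,18):171·18+12597→15675
@21  (21,14):6302524580·14+61068660380→149304004500, (21,15):452329200·15+6302524580→13087462580, (21,16):22350954·16+452329200→809944464, (21,17):741285·17+22350954→34952799, (21,18):15675·18+741285→1023435
@22  (22,15):13087462580·15+149304004500→345615943200, (22,16):809944464·16+13087462580→26046574004, (22,17):34952799·17+809944464→1404142047, (22,18):1023435·18+34952799→53374629
Read S(22,15) = 345615943200, S(22,16) = 26046574004, S(22,17) = 1404142047, S(22,18) = 53374629.

345615943200, 26046574004, 1404142047, 53374629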